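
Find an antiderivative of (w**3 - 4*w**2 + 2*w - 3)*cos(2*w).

Use integration by parts with u = w**3 - 4*w**2 + 2*w - 3, dv = cos(2*w) dw, so v = sin(2*w)/2.
Apply parts 3 times (tabular method): alternate signs, differentiate u down to 0, integrate dv up.

w**3*sin(2*w)/2 - 2*w**2*sin(2*w) + 3*w**2*cos(2*w)/4 + w*sin(2*w)/4 - 2*w*cos(2*w) - sin(2*w)/2 + cos(2*w)/8 + C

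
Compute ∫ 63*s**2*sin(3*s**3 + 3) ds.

-7*cos(3*s**3 + 3) + C

Let u = 3*s**3 + 3, so du = (9*s**2) ds.
Rewriting, the integral becomes 7·∫ sin(u) du = 7·-cos(u).
Substituting back, u = 3*s**3 + 3.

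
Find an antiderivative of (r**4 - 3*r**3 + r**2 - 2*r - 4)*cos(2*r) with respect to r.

Use integration by parts with u = r**4 - 3*r**3 + r**2 - 2*r - 4, dv = cos(2*r) dr, so v = sin(2*r)/2.
Apply parts 4 times (tabular method): alternate signs, differentiate u down to 0, integrate dv up.

r**4*sin(2*r)/2 - 3*r**3*sin(2*r)/2 + r**3*cos(2*r) - r**2*sin(2*r) - 9*r**2*cos(2*r)/4 + 5*r*sin(2*r)/4 - r*cos(2*r) - 3*sin(2*r)/2 + 5*cos(2*r)/8 + C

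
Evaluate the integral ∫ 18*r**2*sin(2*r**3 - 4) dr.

-3*cos(2*r**3 - 4) + C

Let u = 2*r**3 - 4, so du = (6*r**2) dr.
Rewriting, the integral becomes 3·∫ sin(u) du = 3·-cos(u).
Substituting back, u = 2*r**3 - 4.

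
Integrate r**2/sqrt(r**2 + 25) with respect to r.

r*sqrt(r**2 + 25)/2 - 25*log(r + sqrt(r**2 + 25))/2 + C

Substitute r = 5·tan(θ), so dr = 5·sec(θ)^2 dθ and the radical becomes sqrt(r**2 + 25) = 5·sec(θ) by the Pythagorean identity.
Integrate the resulting trig expression in θ, then back-substitute tan(θ) = r/5, sec(θ) = sqrt(r**2 + 25)/5 (absorbing any constant into C).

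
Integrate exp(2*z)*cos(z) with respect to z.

exp(2*z)*sin(z)/5 + 2*exp(2*z)*cos(z)/5 + C

Let I denote the integral. Integrate by parts with u = cos(z), dv = exp(2*z) dz, so v = exp(2*z)/2: I = exp(2*z)*cos(z)/2 + (1/2)·∫ exp(2*z)*sin(z) dz.
Apply parts again with u = sin(z), dv = exp(2*z) dz: ∫ exp(2*z)*sin(z) dz = exp(2*z)*sin(z)/2 − (1/2)·I. Substituting back brings back I: I = exp(2*z)*sin(z)/4 + exp(2*z)*cos(z)/2 − (1/4)·I.
Solving for I: (1 + 1/4)·I equals the remaining terms, so I = (4/5)·(exp(2*z)*sin(z)/4 + exp(2*z)*cos(z)/2).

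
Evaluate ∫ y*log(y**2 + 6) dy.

Let u = y**2 + 6, so du = (2*y) dy.
The integral becomes (1/2)·∫ log(u) du; integrate by parts with u′=log(u), dv′=du.

y**2*log(y**2 + 6)/2 - y**2/2 + 3*log(y**2 + 6) + C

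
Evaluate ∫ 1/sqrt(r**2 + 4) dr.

log(r + sqrt(r**2 + 4)) + C

Substitute r = 2·tan(θ), so dr = 2·sec(θ)^2 dθ and the radical becomes sqrt(r**2 + 4) = 2·sec(θ) by the Pythagorean identity.
Integrate the resulting trig expression in θ, then back-substitute tan(θ) = r/2, sec(θ) = sqrt(r**2 + 4)/2 (absorbing any constant into C).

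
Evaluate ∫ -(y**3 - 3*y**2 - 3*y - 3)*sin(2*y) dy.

Use integration by parts with u = y**3 - 3*y**2 - 3*y - 3, dv = -sin(2*y) dy, so v = cos(2*y)/2.
Apply parts 3 times (tabular method): alternate signs, differentiate u down to 0, integrate dv up.

y**3*cos(2*y)/2 - 3*y**2*sin(2*y)/4 - 3*y**2*cos(2*y)/2 + 3*y*sin(2*y)/2 - 9*y*cos(2*y)/4 + 9*sin(2*y)/8 - 3*cos(2*y)/4 + C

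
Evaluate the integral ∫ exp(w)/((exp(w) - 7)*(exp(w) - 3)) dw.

log(exp(w) - 7)/4 - log(exp(w) - 3)/4 + C

Let u = e^w, du = e^w dw.
The integral becomes ∫ du/((u-7)(u-3)); decompose into partial fractions.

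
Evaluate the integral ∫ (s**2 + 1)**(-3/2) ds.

s/sqrt(s**2 + 1) + C

Substitute s = tan(θ), so ds = sec(θ)^2 dθ and the radical becomes sqrt(s**2 + 1) = sec(θ) by the Pythagorean identity.
Integrate the resulting trig expression in θ, then back-substitute tan(θ) = s, sec(θ) = sqrt(s**2 + 1) (absorbing any constant into C).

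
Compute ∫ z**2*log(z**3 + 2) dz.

z**3*log(z**3 + 2)/3 - z**3/3 + 2*log(z**3 + 2)/3 + C

Let u = z**3 + 2, so du = (3*z**2) dz.
The integral becomes (1/3)·∫ log(u) du; integrate by parts with u′=log(u), dv′=du.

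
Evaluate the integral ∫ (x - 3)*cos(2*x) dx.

Use integration by parts with u = x - 3, dv = cos(2*x) dx, so v = sin(2*x)/2.
Apply parts 1 times (tabular method): alternate signs, differentiate u down to 0, integrate dv up.

x*sin(2*x)/2 - 3*sin(2*x)/2 + cos(2*x)/4 + C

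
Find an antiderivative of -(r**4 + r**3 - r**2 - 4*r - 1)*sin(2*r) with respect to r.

Use integration by parts with u = r**4 + r**3 - r**2 - 4*r - 1, dv = -sin(2*r) dr, so v = cos(2*r)/2.
Apply parts 4 times (tabular method): alternate signs, differentiate u down to 0, integrate dv up.

r**4*cos(2*r)/2 - r**3*sin(2*r) + r**3*cos(2*r)/2 - 3*r**2*sin(2*r)/4 - 2*r**2*cos(2*r) + 2*r*sin(2*r) - 11*r*cos(2*r)/4 + 11*sin(2*r)/8 + cos(2*r)/2 + C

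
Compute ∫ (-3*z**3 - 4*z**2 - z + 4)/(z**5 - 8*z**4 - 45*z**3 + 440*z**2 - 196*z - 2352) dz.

-614*log(z - 7)/189 + 397*log(z - 6)/104 - 64*log(z - 4)/99 - 7*log(z + 2)/1080 + 422*log(z + 7)/5005 + C

Factor the denominator: (z - 7)*(z - 6)*(z - 4)*(z + 2)*(z + 7).
Partial-fraction decomposition: 422/(5005*(z + 7)) - 7/(1080*(z + 2)) - 64/(99*(z - 4)) + 397/(104*(z - 6)) - 614/(189*(z - 7)).
Integrate each term: A/(z−a) contributes A·log|z−a|.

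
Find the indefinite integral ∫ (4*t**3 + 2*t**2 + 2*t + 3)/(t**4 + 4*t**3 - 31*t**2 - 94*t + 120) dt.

563*log(t - 5)/396 - 11*log(t - 1)/140 - 229*log(t + 4)/90 + 801*log(t + 6)/154 + C

Factor the denominator: (t - 5)*(t - 1)*(t + 4)*(t + 6).
Partial-fraction decomposition: 801/(154*(t + 6)) - 229/(90*(t + 4)) - 11/(140*(t - 1)) + 563/(396*(t - 5)).
Integrate each term: A/(t−a) contributes A·log|t−a|.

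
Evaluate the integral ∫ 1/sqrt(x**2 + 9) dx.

Substitute x = 3·tan(θ), so dx = 3·sec(θ)^2 dθ and the radical becomes sqrt(x**2 + 9) = 3·sec(θ) by the Pythagorean identity.
Integrate the resulting trig expression in θ, then back-substitute tan(θ) = x/3, sec(θ) = sqrt(x**2 + 9)/3 (absorbing any constant into C).

log(x + sqrt(x**2 + 9)) + C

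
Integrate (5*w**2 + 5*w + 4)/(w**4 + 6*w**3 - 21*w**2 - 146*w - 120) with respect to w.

Factor the denominator: (w - 5)*(w + 1)*(w + 4)*(w + 6).
Partial-fraction decomposition: -7/(5*(w + 6)) + 32/(27*(w + 4)) - 2/(45*(w + 1)) + 7/(27*(w - 5)).
Integrate each term: A/(w−a) contributes A·log|w−a|.

7*log(w - 5)/27 - 2*log(w + 1)/45 + 32*log(w + 4)/27 - 7*log(w + 6)/5 + C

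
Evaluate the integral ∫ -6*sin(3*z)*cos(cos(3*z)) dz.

Let u = cos(3*z), so du = (-3*sin(3*z)) dz.
Rewriting, the integral becomes 2·∫ cos(u) du = 2·sin(u).
Substituting back, u = cos(3*z).

2*sin(cos(3*z)) + C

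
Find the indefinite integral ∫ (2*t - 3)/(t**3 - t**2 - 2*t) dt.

3*log(t)/2 + log(t - 2)/6 - 5*log(t + 1)/3 + C

Factor the denominator: t*(t - 2)*(t + 1).
Partial-fraction decomposition: -5/(3*(t + 1)) + 1/(6*(t - 2)) + 3/(2*t).
Integrate each term: A/(t−a) contributes A·log|t−a|.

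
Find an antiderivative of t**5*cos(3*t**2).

Let u = t², du = 2t dt; rewrite as (1/2)∫ u^2·cos(3u) du.
Now integrate by parts 2 times.

t**4*sin(3*t**2)/6 + t**2*cos(3*t**2)/9 - sin(3*t**2)/27 + C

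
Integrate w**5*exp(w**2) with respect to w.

(w**4 - 2*w**2 + 2)*exp(w**2)/2 + C

Let u = w², du = 2w dw; rewrite as (1/2)∫ u^2·exp(1u) du.
Now integrate by parts 2 times.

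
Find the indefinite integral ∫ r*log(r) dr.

Use integration by parts with u = log(r), dv = r dr.
Then du = 1/r dr and v = r**2/2.

r**2*log(r)/2 - r**2/4 + C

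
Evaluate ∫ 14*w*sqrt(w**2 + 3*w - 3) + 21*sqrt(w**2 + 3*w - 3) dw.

14*(w**2 + 3*w - 3)**(3/2)/3 + C

Let u = w**2 + 3*w - 3, so du = (2*w + 3) dw.
Rewriting, the integral becomes 7·∫ √u du = 7·(2/3)u^(3/2).
Substituting back, u = w**2 + 3*w - 3.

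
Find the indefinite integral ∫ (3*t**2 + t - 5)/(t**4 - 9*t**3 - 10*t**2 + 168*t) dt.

-5*log(t)/168 + 149*log(t - 7)/77 - 109*log(t - 6)/60 - 39*log(t + 4)/440 + C

Factor the denominator: t*(t - 7)*(t - 6)*(t + 4).
Partial-fraction decomposition: -39/(440*(t + 4)) - 109/(60*(t - 6)) + 149/(77*(t - 7)) - 5/(168*t).
Integrate each term: A/(t−a) contributes A·log|t−a|.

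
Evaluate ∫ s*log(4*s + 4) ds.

Use integration by parts with u = log(4*s + 4), dv = s ds.
Then du = 4/(4*s + 4) ds and v = s**2/2.

s**2*log(4*s + 4)/2 - s**2/4 + s/2 - log(s + 1)/2 + C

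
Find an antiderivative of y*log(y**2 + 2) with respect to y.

y**2*log(y**2 + 2)/2 - y**2/2 + log(y**2 + 2) + C

Let u = y**2 + 2, so du = (2*y) dy.
The integral becomes (1/2)·∫ log(u) du; integrate by parts with u′=log(u), dv′=du.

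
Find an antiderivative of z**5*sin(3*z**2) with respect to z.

Let u = z², du = 2z dz; rewrite as (1/2)∫ u^2·sin(3u) du.
Now integrate by parts 2 times.

-z**4*cos(3*z**2)/6 + z**2*sin(3*z**2)/9 + cos(3*z**2)/27 + C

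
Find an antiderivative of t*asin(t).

t**2*asin(t)/2 + t*sqrt(-t**2 + 1)/4 - asin(t)/4 + C

Use integration by parts with u = arcsin(t), dv = t dt.
Then du = 1/sqrt(-t**2 + 1) dt.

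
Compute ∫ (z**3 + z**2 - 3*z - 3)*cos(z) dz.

z**3*sin(z) + z**2*sin(z) + 3*z**2*cos(z) - 9*z*sin(z) + 2*z*cos(z) - 5*sin(z) - 9*cos(z) + C

Use integration by parts with u = z**3 + z**2 - 3*z - 3, dv = cos(z) dz, so v = sin(z).
Apply parts 3 times (tabular method): alternate signs, differentiate u down to 0, integrate dv up.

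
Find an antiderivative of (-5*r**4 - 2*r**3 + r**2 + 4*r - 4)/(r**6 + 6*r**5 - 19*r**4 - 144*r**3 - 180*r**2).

-log(r)/25 - 1667*log(r - 5)/7700 + 9*log(r + 2)/14 - 179*log(r + 3)/108 + 755*log(r + 6)/594 - 1/(45*r) + C

Factor the denominator: r**2*(r - 5)*(r + 2)*(r + 3)*(r + 6).
Partial-fraction decomposition: 755/(594*(r + 6)) - 179/(108*(r + 3)) + 9/(14*(r + 2)) - 1667/(7700*(r - 5)) - 1/(25*r) + 1/(45*r**2).
Integrate each term; A/(r−a) gives A·log|r−a|; A/(r−a)² gives −A/(r−a).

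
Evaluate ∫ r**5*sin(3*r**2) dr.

-r**4*cos(3*r**2)/6 + r**2*sin(3*r**2)/9 + cos(3*r**2)/27 + C

Let u = r², du = 2r dr; rewrite as (1/2)∫ u^2·sin(3u) du.
Now integrate by parts 2 times.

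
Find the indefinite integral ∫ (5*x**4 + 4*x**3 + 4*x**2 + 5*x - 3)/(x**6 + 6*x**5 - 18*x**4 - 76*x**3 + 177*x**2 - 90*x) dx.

log(x)/30 + 187*log(x - 3)/288 - 115*log(x - 1)/294 + 899*log(x + 5)/480 - 1909*log(x + 6)/882 + 5/(28*x - 28) + C

Factor the denominator: x*(x - 3)*(x - 1)**2*(x + 5)*(x + 6).
Partial-fraction decomposition: -1909/(882*(x + 6)) + 899/(480*(x + 5)) - 115/(294*(x - 1)) - 5/(28*(x - 1)**2) + 187/(288*(x - 3)) + 1/(30*x).
Integrate each term; A/(x−a) gives A·log|x−a|; A/(x−a)² gives −A/(x−a).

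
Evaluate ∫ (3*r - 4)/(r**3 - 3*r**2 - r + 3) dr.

Factor the denominator: (r - 3)*(r - 1)*(r + 1).
Partial-fraction decomposition: -7/(8*(r + 1)) + 1/(4*(r - 1)) + 5/(8*(r - 3)).
Integrate each term: A/(r−a) contributes A·log|r−a|.

5*log(r - 3)/8 + log(r - 1)/4 - 7*log(r + 1)/8 + C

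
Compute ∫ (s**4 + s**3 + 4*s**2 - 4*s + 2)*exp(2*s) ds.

Use integration by parts with u = s**4 + s**3 + 4*s**2 - 4*s + 2, dv = exp(2*s) ds, so v = exp(2*s)/2.
Apply parts 4 times (tabular method): alternate signs, differentiate u down to 0, integrate dv up.

(4*s**4 - 4*s**3 + 22*s**2 - 38*s + 27)*exp(2*s)/8 + C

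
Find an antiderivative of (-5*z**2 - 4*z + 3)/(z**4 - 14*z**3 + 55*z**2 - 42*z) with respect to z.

Factor the denominator: z*(z - 7)*(z - 6)*(z - 1).
Partial-fraction decomposition: -1/(5*(z - 1)) + 67/(10*(z - 6)) - 45/(7*(z - 7)) - 1/(14*z).
Integrate each term: A/(z−a) contributes A·log|z−a|.

-log(z)/14 - 45*log(z - 7)/7 + 67*log(z - 6)/10 - log(z - 1)/5 + C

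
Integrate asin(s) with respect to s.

Use integration by parts with u = arcsin(s), dv = ds.
Then du = 1/sqrt(-s**2 + 1) ds.

s*asin(s) + sqrt(-s**2 + 1) + C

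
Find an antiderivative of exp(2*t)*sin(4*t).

Let I denote the integral. Integrate by parts with u = sin(4*t), dv = exp(2*t) dt, so v = exp(2*t)/2: I = exp(2*t)*sin(4*t)/2 − 2·∫ exp(2*t)*cos(4*t) dt.
Apply parts again with u = cos(4*t), dv = exp(2*t) dt: ∫ exp(2*t)*cos(4*t) dt = exp(2*t)*cos(4*t)/2 + 2·I. Substituting back brings back I: I = exp(2*t)*sin(4*t)/2 - exp(2*t)*cos(4*t) − 4·I.
Solving for I: (1 + 4)·I equals the remaining terms, so I = (1/5)·(exp(2*t)*sin(4*t)/2 - exp(2*t)*cos(4*t)).

exp(2*t)*sin(4*t)/10 - exp(2*t)*cos(4*t)/5 + C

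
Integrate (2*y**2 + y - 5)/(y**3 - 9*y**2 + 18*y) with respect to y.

Factor the denominator: y*(y - 6)*(y - 3).
Partial-fraction decomposition: -16/(9*(y - 3)) + 73/(18*(y - 6)) - 5/(18*y).
Integrate each term: A/(y−a) contributes A·log|y−a|.

-5*log(y)/18 + 73*log(y - 6)/18 - 16*log(y - 3)/9 + C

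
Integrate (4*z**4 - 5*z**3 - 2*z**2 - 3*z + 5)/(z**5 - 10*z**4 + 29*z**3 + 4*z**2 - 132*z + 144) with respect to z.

Factor the denominator: (z - 4)*(z - 3)**2*(z - 2)*(z + 2).
Partial-fraction decomposition: 107/(600*(z + 2)) - 15/(8*(z - 2)) - 1243/(25*(z - 3)) - 167/(5*(z - 3)**2) + 665/(12*(z - 4)).
Integrate each term; A/(z−a) gives A·log|z−a|; A/(z−a)² gives −A/(z−a).

665*log(z - 4)/12 - 1243*log(z - 3)/25 - 15*log(z - 2)/8 + 107*log(z + 2)/600 + 167/(5*z - 15) + C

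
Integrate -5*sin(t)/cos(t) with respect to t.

5*log(cos(t)) + C

Let u = cos(t), so du = (-sin(t)) dt.
Rewriting, the integral becomes 5·∫ 1/u du = 5·log(u).
Substituting back, u = cos(t).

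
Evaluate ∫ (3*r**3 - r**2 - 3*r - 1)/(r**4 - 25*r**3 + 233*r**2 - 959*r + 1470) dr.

Factor the denominator: (r - 7)**2*(r - 6)*(r - 5).
Partial-fraction decomposition: -167/(2*(r - 5)) + 593/(r - 6) - 1013/(2*(r - 7)) + 479/(r - 7)**2.
Integrate each term; A/(r−a) gives A·log|r−a|; A/(r−a)² gives −A/(r−a).

-1013*log(r - 7)/2 + 593*log(r - 6) - 167*log(r - 5)/2 - 479/(r - 7) + C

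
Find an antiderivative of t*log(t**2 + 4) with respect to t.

t**2*log(t**2 + 4)/2 - t**2/2 + 2*log(t**2 + 4) + C

Let u = t**2 + 4, so du = (2*t) dt.
The integral becomes (1/2)·∫ log(u) du; integrate by parts with u′=log(u), dv′=du.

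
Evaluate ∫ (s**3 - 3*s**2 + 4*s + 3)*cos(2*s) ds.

Use integration by parts with u = s**3 - 3*s**2 + 4*s + 3, dv = cos(2*s) ds, so v = sin(2*s)/2.
Apply parts 3 times (tabular method): alternate signs, differentiate u down to 0, integrate dv up.

s**3*sin(2*s)/2 - 3*s**2*sin(2*s)/2 + 3*s**2*cos(2*s)/4 + 5*s*sin(2*s)/4 - 3*s*cos(2*s)/2 + 9*sin(2*s)/4 + 5*cos(2*s)/8 + C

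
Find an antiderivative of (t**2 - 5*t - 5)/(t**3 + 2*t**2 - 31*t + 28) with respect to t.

Factor the denominator: (t - 4)*(t - 1)*(t + 7).
Partial-fraction decomposition: 79/(88*(t + 7)) + 3/(8*(t - 1)) - 3/(11*(t - 4)).
Integrate each term: A/(t−a) contributes A·log|t−a|.

-3*log(t - 4)/11 + 3*log(t - 1)/8 + 79*log(t + 7)/88 + C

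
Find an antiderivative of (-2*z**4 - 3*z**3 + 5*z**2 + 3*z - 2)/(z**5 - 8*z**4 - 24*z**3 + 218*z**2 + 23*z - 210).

Factor the denominator: (z - 7)*(z - 6)*(z - 1)*(z + 1)*(z + 5).
Partial-fraction decomposition: -767/(3168*(z + 5)) - 1/(448*(z + 1)) + 1/(360*(z - 1)) + 3044/(385*(z - 6)) - 5567/(576*(z - 7)).
Integrate each term: A/(z−a) contributes A·log|z−a|.

-5567*log(z - 7)/576 + 3044*log(z - 6)/385 + log(z - 1)/360 - log(z + 1)/448 - 767*log(z + 5)/3168 + C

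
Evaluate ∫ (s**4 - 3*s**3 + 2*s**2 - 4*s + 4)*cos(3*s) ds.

Use integration by parts with u = s**4 - 3*s**3 + 2*s**2 - 4*s + 4, dv = cos(3*s) ds, so v = sin(3*s)/3.
Apply parts 4 times (tabular method): alternate signs, differentiate u down to 0, integrate dv up.

s**4*sin(3*s)/3 - s**3*sin(3*s) + 4*s**3*cos(3*s)/9 + 2*s**2*sin(3*s)/9 - s**2*cos(3*s) - 2*s*sin(3*s)/3 + 4*s*cos(3*s)/27 + 104*sin(3*s)/81 - 2*cos(3*s)/9 + C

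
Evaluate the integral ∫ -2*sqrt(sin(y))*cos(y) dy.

Let u = sin(y), so du = (cos(y)) dy.
Rewriting, the integral becomes -2·∫ √u du = -2·(2/3)u^(3/2).
Substituting back, u = sin(y).

-4*sin(y)**(3/2)/3 + C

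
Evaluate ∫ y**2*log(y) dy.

Use integration by parts with u = log(y), dv = y**2 dy.
Then du = 1/y dy and v = y**3/3.

y**3*log(y)/3 - y**3/9 + C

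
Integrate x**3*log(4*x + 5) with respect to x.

Use integration by parts with u = log(4*x + 5), dv = x**3 dx.
Then du = 4/(4*x + 5) dx and v = x**4/4.

x**4*log(4*x + 5)/4 - x**4/16 + 5*x**3/48 - 25*x**2/128 + 125*x/256 - 625*log(4*x + 5)/1024 + C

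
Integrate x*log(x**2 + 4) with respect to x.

x**2*log(x**2 + 4)/2 - x**2/2 + 2*log(x**2 + 4) + C

Let u = x**2 + 4, so du = (2*x) dx.
The integral becomes (1/2)·∫ log(u) du; integrate by parts with u′=log(u), dv′=du.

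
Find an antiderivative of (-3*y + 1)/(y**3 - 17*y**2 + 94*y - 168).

-20*log(y - 7)/3 + 17*log(y - 6)/2 - 11*log(y - 4)/6 + C

Factor the denominator: (y - 7)*(y - 6)*(y - 4).
Partial-fraction decomposition: -11/(6*(y - 4)) + 17/(2*(y - 6)) - 20/(3*(y - 7)).
Integrate each term: A/(y−a) contributes A·log|y−a|.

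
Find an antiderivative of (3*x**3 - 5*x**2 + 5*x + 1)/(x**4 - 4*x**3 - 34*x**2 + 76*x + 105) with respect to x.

205*log(x - 7)/96 - 13*log(x - 3)/32 - 3*log(x + 1)/32 + 131*log(x + 5)/96 + C

Factor the denominator: (x - 7)*(x - 3)*(x + 1)*(x + 5).
Partial-fraction decomposition: 131/(96*(x + 5)) - 3/(32*(x + 1)) - 13/(32*(x - 3)) + 205/(96*(x - 7)).
Integrate each term: A/(x−a) contributes A·log|x−a|.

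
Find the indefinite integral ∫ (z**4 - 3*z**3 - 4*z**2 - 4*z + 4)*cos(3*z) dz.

Use integration by parts with u = z**4 - 3*z**3 - 4*z**2 - 4*z + 4, dv = cos(3*z) dz, so v = sin(3*z)/3.
Apply parts 4 times (tabular method): alternate signs, differentiate u down to 0, integrate dv up.

z**4*sin(3*z)/3 - z**3*sin(3*z) + 4*z**3*cos(3*z)/9 - 16*z**2*sin(3*z)/9 - z**2*cos(3*z) - 2*z*sin(3*z)/3 - 32*z*cos(3*z)/27 + 140*sin(3*z)/81 - 2*cos(3*z)/9 + C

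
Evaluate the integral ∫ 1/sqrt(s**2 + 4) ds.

Substitute s = 2·tan(θ), so ds = 2·sec(θ)^2 dθ and the radical becomes sqrt(s**2 + 4) = 2·sec(θ) by the Pythagorean identity.
Integrate the resulting trig expression in θ, then back-substitute tan(θ) = s/2, sec(θ) = sqrt(s**2 + 4)/2 (absorbing any constant into C).

log(s + sqrt(s**2 + 4)) + C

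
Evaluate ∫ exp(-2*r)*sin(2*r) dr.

-exp(-2*r)*sin(2*r)/4 - exp(-2*r)*cos(2*r)/4 + C

Let I denote the integral. Integrate by parts with u = sin(2*r), dv = exp(-2*r) dr, so v = -exp(-2*r)/2: I = -exp(-2*r)*sin(2*r)/2 + ∫ exp(-2*r)*cos(2*r) dr.
Apply parts again with u = cos(2*r), dv = exp(-2*r) dr: ∫ exp(-2*r)*cos(2*r) dr = -exp(-2*r)*cos(2*r)/2 − I. Substituting back brings back I: I = -exp(-2*r)*sin(2*r)/2 - exp(-2*r)*cos(2*r)/2 − I.
Solving for I: (1 + 1)·I equals the remaining terms, so I = (1/2)·(-exp(-2*r)*sin(2*r)/2 - exp(-2*r)*cos(2*r)/2).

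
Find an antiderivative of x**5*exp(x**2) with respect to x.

Let u = x², du = 2x dx; rewrite as (1/2)∫ u^2·exp(1u) du.
Now integrate by parts 2 times.

(x**4 - 2*x**2 + 2)*exp(x**2)/2 + C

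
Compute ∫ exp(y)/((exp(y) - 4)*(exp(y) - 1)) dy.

Let u = e^y, du = e^y dy.
The integral becomes ∫ du/((u-4)(u-1)); decompose into partial fractions.

log(exp(y) - 4)/3 - log(exp(y) - 1)/3 + C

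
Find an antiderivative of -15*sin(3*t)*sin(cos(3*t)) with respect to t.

-5*cos(cos(3*t)) + C

Let u = cos(3*t), so du = (-3*sin(3*t)) dt.
Rewriting, the integral becomes 5·∫ sin(u) du = 5·-cos(u).
Substituting back, u = cos(3*t).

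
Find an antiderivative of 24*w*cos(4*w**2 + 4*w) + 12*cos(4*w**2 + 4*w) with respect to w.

3*sin(4*w**2 + 4*w) + C

Let u = 4*w**2 + 4*w, so du = (8*w + 4) dw.
Rewriting, the integral becomes 3·∫ cos(u) du = 3·sin(u).
Substituting back, u = 4*w**2 + 4*w.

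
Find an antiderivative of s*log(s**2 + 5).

Let u = s**2 + 5, so du = (2*s) ds.
The integral becomes (1/2)·∫ log(u) du; integrate by parts with u′=log(u), dv′=du.

s**2*log(s**2 + 5)/2 - s**2/2 + 5*log(s**2 + 5)/2 + C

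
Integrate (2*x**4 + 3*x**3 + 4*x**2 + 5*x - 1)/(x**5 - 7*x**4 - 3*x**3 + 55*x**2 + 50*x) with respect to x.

-log(x)/50 + 26519*log(x - 5)/14700 + log(x + 1)/12 + 13*log(x + 2)/98 - 583/(70*x - 350) + C

Factor the denominator: x*(x - 5)**2*(x + 1)*(x + 2).
Partial-fraction decomposition: 13/(98*(x + 2)) + 1/(12*(x + 1)) + 26519/(14700*(x - 5)) + 583/(70*(x - 5)**2) - 1/(50*x).
Integrate each term; A/(x−a) gives A·log|x−a|; A/(x−a)² gives −A/(x−a).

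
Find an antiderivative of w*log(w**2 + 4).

w**2*log(w**2 + 4)/2 - w**2/2 + 2*log(w**2 + 4) + C

Let u = w**2 + 4, so du = (2*w) dw.
The integral becomes (1/2)·∫ log(u) du; integrate by parts with u′=log(u), dv′=du.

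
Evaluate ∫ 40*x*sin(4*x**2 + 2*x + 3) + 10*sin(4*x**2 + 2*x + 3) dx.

Let u = 4*x**2 + 2*x + 3, so du = (8*x + 2) dx.
Rewriting, the integral becomes 5·∫ sin(u) du = 5·-cos(u).
Substituting back, u = 4*x**2 + 2*x + 3.

-5*cos(4*x**2 + 2*x + 3) + C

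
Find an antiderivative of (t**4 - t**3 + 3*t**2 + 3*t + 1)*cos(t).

t**4*sin(t) - t**3*sin(t) + 4*t**3*cos(t) - 9*t**2*sin(t) - 3*t**2*cos(t) + 9*t*sin(t) - 18*t*cos(t) + 19*sin(t) + 9*cos(t) + C

Use integration by parts with u = t**4 - t**3 + 3*t**2 + 3*t + 1, dv = cos(t) dt, so v = sin(t).
Apply parts 4 times (tabular method): alternate signs, differentiate u down to 0, integrate dv up.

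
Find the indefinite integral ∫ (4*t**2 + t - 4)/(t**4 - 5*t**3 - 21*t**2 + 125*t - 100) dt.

101*log(t - 5)/40 - 64*log(t - 4)/27 + log(t - 1)/72 - 91*log(t + 5)/540 + C

Factor the denominator: (t - 5)*(t - 4)*(t - 1)*(t + 5).
Partial-fraction decomposition: -91/(540*(t + 5)) + 1/(72*(t - 1)) - 64/(27*(t - 4)) + 101/(40*(t - 5)).
Integrate each term: A/(t−a) contributes A·log|t−a|.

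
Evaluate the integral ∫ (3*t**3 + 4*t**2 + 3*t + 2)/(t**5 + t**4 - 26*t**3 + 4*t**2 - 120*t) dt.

-log(t)/60 + 492*log(t - 5)/1595 - 13*log(t + 6)/66 - 11*log(t**2 + 4)/232 + 4*atan(t/2)/29 + C

Factor the denominator: t*(t - 5)*(t + 6)*(t**2 + 4).
Partial-fraction decomposition: -(11*t - 32)/(116*(t**2 + 4)) - 13/(66*(t + 6)) + 492/(1595*(t - 5)) - 1/(60*t).
Integrate each term; A/(t−a) gives A·log|t−a|; the (Bt+D)/(t²+p²) term gives a log and an atan.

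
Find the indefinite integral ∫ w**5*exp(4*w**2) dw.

(8*w**4 - 4*w**2 + 1)*exp(4*w**2)/64 + C

Let u = w², du = 2w dw; rewrite as (1/2)∫ u^2·exp(4u) du.
Now integrate by parts 2 times.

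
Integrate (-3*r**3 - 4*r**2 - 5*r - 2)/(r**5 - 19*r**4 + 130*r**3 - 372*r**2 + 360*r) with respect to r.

-log(r)/180 + 2371*log(r - 6)/72 - 502*log(r - 5)/15 + 13*log(r - 2)/24 + 103/(3*r - 18) + C

Factor the denominator: r*(r - 6)**2*(r - 5)*(r - 2).
Partial-fraction decomposition: 13/(24*(r - 2)) - 502/(15*(r - 5)) + 2371/(72*(r - 6)) - 103/(3*(r - 6)**2) - 1/(180*r).
Integrate each term; A/(r−a) gives A·log|r−a|; A/(r−a)² gives −A/(r−a).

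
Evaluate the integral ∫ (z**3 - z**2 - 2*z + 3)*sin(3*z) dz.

-z**3*cos(3*z)/3 + z**2*sin(3*z)/3 + z**2*cos(3*z)/3 - 2*z*sin(3*z)/9 + 8*z*cos(3*z)/9 - 8*sin(3*z)/27 - 29*cos(3*z)/27 + C

Use integration by parts with u = z**3 - z**2 - 2*z + 3, dv = sin(3*z) dz, so v = -cos(3*z)/3.
Apply parts 3 times (tabular method): alternate signs, differentiate u down to 0, integrate dv up.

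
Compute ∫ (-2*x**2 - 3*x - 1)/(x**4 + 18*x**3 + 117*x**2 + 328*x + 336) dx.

Factor the denominator: (x + 3)*(x + 4)**2*(x + 7).
Partial-fraction decomposition: 13/(6*(x + 7)) + 1/(3*(x + 4)) + 7/(x + 4)**2 - 5/(2*(x + 3)).
Integrate each term; A/(x−a) gives A·log|x−a|; A/(x−a)² gives −A/(x−a).

-5*log(x + 3)/2 + log(x + 4)/3 + 13*log(x + 7)/6 - 7/(x + 4) + C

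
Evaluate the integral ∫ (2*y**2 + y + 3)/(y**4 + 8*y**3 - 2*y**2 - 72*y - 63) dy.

Factor the denominator: (y - 3)*(y + 1)*(y + 3)*(y + 7).
Partial-fraction decomposition: -47/(120*(y + 7)) + 3/(8*(y + 3)) - 1/(12*(y + 1)) + 1/(10*(y - 3)).
Integrate each term: A/(y−a) contributes A·log|y−a|.

log(y - 3)/10 - log(y + 1)/12 + 3*log(y + 3)/8 - 47*log(y + 7)/120 + C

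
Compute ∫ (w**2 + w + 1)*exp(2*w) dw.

Use integration by parts with u = w**2 + w + 1, dv = exp(2*w) dw, so v = exp(2*w)/2.
Apply parts 2 times (tabular method): alternate signs, differentiate u down to 0, integrate dv up.

(w**2 + 1)*exp(2*w)/2 + C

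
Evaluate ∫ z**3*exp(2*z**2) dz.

(2*z**2 - 1)*exp(2*z**2)/8 + C

Let u = z², du = 2z dz; rewrite as (1/2)∫ u^1·exp(2u) du.
Now integrate by parts 1 time.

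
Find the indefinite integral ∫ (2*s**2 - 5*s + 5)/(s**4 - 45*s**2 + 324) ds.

47*log(s - 6)/324 - 4*log(s - 3)/81 + 19*log(s + 3)/81 - 107*log(s + 6)/324 + C

Factor the denominator: (s - 6)*(s - 3)*(s + 3)*(s + 6).
Partial-fraction decomposition: -107/(324*(s + 6)) + 19/(81*(s + 3)) - 4/(81*(s - 3)) + 47/(324*(s - 6)).
Integrate each term: A/(s−a) contributes A·log|s−a|.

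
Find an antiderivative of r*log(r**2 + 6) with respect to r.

r**2*log(r**2 + 6)/2 - r**2/2 + 3*log(r**2 + 6) + C

Let u = r**2 + 6, so du = (2*r) dr.
The integral becomes (1/2)·∫ log(u) du; integrate by parts with u′=log(u), dv′=du.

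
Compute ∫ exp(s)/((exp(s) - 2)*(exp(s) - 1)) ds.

log(exp(s) - 2) - log(exp(s) - 1) + C

Let u = e^s, du = e^s ds.
The integral becomes ∫ du/((u-2)(u-1)); decompose into partial fractions.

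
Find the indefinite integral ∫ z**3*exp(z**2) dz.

Let u = z², du = 2z dz; rewrite as (1/2)∫ u^1·exp(1u) du.
Now integrate by parts 1 time.

(z**2 - 1)*exp(z**2)/2 + C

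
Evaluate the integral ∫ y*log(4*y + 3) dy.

Use integration by parts with u = log(4*y + 3), dv = y dy.
Then du = 4/(4*y + 3) dy and v = y**2/2.

y**2*log(4*y + 3)/2 - y**2/4 + 3*y/8 - 9*log(4*y + 3)/32 + C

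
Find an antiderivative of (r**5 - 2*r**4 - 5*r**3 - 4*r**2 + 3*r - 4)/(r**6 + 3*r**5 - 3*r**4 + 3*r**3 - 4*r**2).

Factor the denominator: r**2*(r - 1)*(r + 4)*(r**2 + 1).
Partial-fraction decomposition: (39*r - 37)/(34*(r**2 + 1)) + 81/(85*(r + 4)) - 11/(10*(r - 1)) + r**(-2).
Integrate each term; A/(r−a) gives A·log|r−a|; the (Br+D)/(r²+p²) term gives a log and an atan.

-11*log(r - 1)/10 + 81*log(r + 4)/85 + 39*log(r**2 + 1)/68 - 37*atan(r)/34 - 1/r + C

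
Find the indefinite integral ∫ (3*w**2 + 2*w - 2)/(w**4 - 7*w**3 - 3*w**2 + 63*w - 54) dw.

118*log(w - 6)/135 - 31*log(w - 3)/36 + 3*log(w - 1)/40 - 19*log(w + 3)/216 + C

Factor the denominator: (w - 6)*(w - 3)*(w - 1)*(w + 3).
Partial-fraction decomposition: -19/(216*(w + 3)) + 3/(40*(w - 1)) - 31/(36*(w - 3)) + 118/(135*(w - 6)).
Integrate each term: A/(w−a) contributes A·log|w−a|.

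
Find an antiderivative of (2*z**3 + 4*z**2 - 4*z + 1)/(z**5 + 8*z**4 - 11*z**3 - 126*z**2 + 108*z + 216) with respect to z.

79*log(z - 3)/324 - 25*log(z - 2)/192 + 7*log(z + 1)/300 - 17749*log(z + 6)/129600 - 263/(360*z + 2160) + C

Factor the denominator: (z - 3)*(z - 2)*(z + 1)*(z + 6)**2.
Partial-fraction decomposition: -17749/(129600*(z + 6)) + 263/(360*(z + 6)**2) + 7/(300*(z + 1)) - 25/(192*(z - 2)) + 79/(324*(z - 3)).
Integrate each term; A/(z−a) gives A·log|z−a|; A/(z−a)² gives −A/(z−a).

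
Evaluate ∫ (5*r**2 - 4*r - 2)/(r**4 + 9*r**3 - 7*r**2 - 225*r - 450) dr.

103*log(r - 5)/880 - 55*log(r + 3)/48 + 143*log(r + 5)/20 - 202*log(r + 6)/33 + C

Factor the denominator: (r - 5)*(r + 3)*(r + 5)*(r + 6).
Partial-fraction decomposition: -202/(33*(r + 6)) + 143/(20*(r + 5)) - 55/(48*(r + 3)) + 103/(880*(r - 5)).
Integrate each term: A/(r−a) contributes A·log|r−a|.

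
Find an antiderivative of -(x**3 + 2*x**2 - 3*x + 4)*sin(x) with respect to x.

x**3*cos(x) - 3*x**2*sin(x) + 2*x**2*cos(x) - 4*x*sin(x) - 9*x*cos(x) + 9*sin(x) + C

Use integration by parts with u = x**3 + 2*x**2 - 3*x + 4, dv = -sin(x) dx, so v = cos(x).
Apply parts 3 times (tabular method): alternate signs, differentiate u down to 0, integrate dv up.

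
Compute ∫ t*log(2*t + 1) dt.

Use integration by parts with u = log(2*t + 1), dv = t dt.
Then du = 2/(2*t + 1) dt and v = t**2/2.

t**2*log(2*t + 1)/2 - t**2/4 + t/4 - log(2*t + 1)/8 + C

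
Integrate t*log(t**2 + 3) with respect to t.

t**2*log(t**2 + 3)/2 - t**2/2 + 3*log(t**2 + 3)/2 + C

Let u = t**2 + 3, so du = (2*t) dt.
The integral becomes (1/2)·∫ log(u) du; integrate by parts with u′=log(u), dv′=du.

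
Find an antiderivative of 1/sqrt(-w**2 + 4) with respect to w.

Substitute w = 2·sin(θ), so dw = 2·cos(θ) dθ and the radical becomes sqrt(-w**2 + 4) = 2·cos(θ) by the Pythagorean identity.
Integrate the resulting trig expression in θ, then back-substitute θ = asin(w/2), sin(θ) = w/2, cos(θ) = sqrt(-w**2 + 4)/2 (absorbing any constant into C).

asin(w/2) + C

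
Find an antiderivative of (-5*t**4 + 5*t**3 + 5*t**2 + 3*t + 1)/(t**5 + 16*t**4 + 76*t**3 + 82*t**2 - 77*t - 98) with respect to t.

3*log(t - 1)/128 + 7*log(t + 1)/72 - 7*log(t + 2)/5 - 21431*log(t + 7)/5760 - 2699/(48*t + 336) + C

Factor the denominator: (t - 1)*(t + 1)*(t + 2)*(t + 7)**2.
Partial-fraction decomposition: -21431/(5760*(t + 7)) + 2699/(48*(t + 7)**2) - 7/(5*(t + 2)) + 7/(72*(t + 1)) + 3/(128*(t - 1)).
Integrate each term; A/(t−a) gives A·log|t−a|; A/(t−a)² gives −A/(t−a).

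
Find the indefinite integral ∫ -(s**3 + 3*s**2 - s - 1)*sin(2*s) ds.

s**3*cos(2*s)/2 - 3*s**2*sin(2*s)/4 + 3*s**2*cos(2*s)/2 - 3*s*sin(2*s)/2 - 5*s*cos(2*s)/4 + 5*sin(2*s)/8 - 5*cos(2*s)/4 + C

Use integration by parts with u = s**3 + 3*s**2 - s - 1, dv = -sin(2*s) ds, so v = cos(2*s)/2.
Apply parts 3 times (tabular method): alternate signs, differentiate u down to 0, integrate dv up.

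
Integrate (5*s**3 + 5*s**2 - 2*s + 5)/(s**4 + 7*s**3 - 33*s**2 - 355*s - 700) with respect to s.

1951*log(s - 7)/1584 + 227*log(s + 4)/11 - 2429*log(s + 5)/144 + 485/(12*s + 60) + C

Factor the denominator: (s - 7)*(s + 4)*(s + 5)**2.
Partial-fraction decomposition: -2429/(144*(s + 5)) - 485/(12*(s + 5)**2) + 227/(11*(s + 4)) + 1951/(1584*(s - 7)).
Integrate each term; A/(s−a) gives A·log|s−a|; A/(s−a)² gives −A/(s−a).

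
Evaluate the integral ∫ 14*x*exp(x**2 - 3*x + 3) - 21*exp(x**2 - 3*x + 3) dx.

Let u = x**2 - 3*x + 3, so du = (2*x - 3) dx.
Rewriting, the integral becomes 7·∫ e^u du = 7·e^u.
Substituting back, u = x**2 - 3*x + 3.

7*exp(x**2 - 3*x + 3) + C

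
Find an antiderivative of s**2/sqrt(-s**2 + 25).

-s*sqrt(-s**2 + 25)/2 + 25*asin(s/5)/2 + C

Substitute s = 5·sin(θ), so ds = 5·cos(θ) dθ and the radical becomes sqrt(-s**2 + 25) = 5·cos(θ) by the Pythagorean identity.
Integrate the resulting trig expression in θ, then back-substitute θ = asin(s/5), sin(θ) = s/5, cos(θ) = sqrt(-s**2 + 25)/5 (absorbing any constant into C).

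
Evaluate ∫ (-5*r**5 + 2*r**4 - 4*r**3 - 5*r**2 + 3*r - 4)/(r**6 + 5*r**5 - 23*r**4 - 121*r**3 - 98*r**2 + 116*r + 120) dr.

Factor the denominator: (r - 5)*(r - 1)*(r + 1)*(r + 2)**2*(r + 6).
Partial-fraction decomposition: -21067/(3080*(r + 6)) + 10547/(3528*(r + 2)) - 97/(42*(r + 2)**2) - 1/(60*(r + 1)) + 13/(504*(r - 1)) - 14989/(12936*(r - 5)).
Integrate each term; A/(r−a) gives A·log|r−a|; A/(r−a)² gives −A/(r−a).

-14989*log(r - 5)/12936 + 13*log(r - 1)/504 - log(r + 1)/60 + 10547*log(r + 2)/3528 - 21067*log(r + 6)/3080 + 97/(42*r + 84) + C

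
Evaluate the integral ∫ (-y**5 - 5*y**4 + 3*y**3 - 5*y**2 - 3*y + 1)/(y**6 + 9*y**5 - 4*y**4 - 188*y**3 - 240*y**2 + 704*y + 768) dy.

Factor the denominator: (y - 4)*(y - 2)*(y + 1)*(y + 4)**2*(y + 6).
Partial-fraction decomposition: -487/(1600*(y + 6)) - 311/(768*(y + 4)) + 515/(288*(y + 4)**2) - 8/(675*(y + 1)) + 113/(1728*(y - 2)) - 2203/(6400*(y - 4)).
Integrate each term; A/(y−a) gives A·log|y−a|; A/(y−a)² gives −A/(y−a).

-2203*log(y - 4)/6400 + 113*log(y - 2)/1728 - 8*log(y + 1)/675 - 311*log(y + 4)/768 - 487*log(y + 6)/1600 - 515/(288*y + 1152) + C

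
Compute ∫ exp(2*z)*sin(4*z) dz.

exp(2*z)*sin(4*z)/10 - exp(2*z)*cos(4*z)/5 + C

Let I denote the integral. Integrate by parts with u = sin(4*z), dv = exp(2*z) dz, so v = exp(2*z)/2: I = exp(2*z)*sin(4*z)/2 − 2·∫ exp(2*z)*cos(4*z) dz.
Apply parts again with u = cos(4*z), dv = exp(2*z) dz: ∫ exp(2*z)*cos(4*z) dz = exp(2*z)*cos(4*z)/2 + 2·I. Substituting back brings back I: I = exp(2*z)*sin(4*z)/2 - exp(2*z)*cos(4*z) − 4·I.
Solving for I: (1 + 4)·I equals the remaining terms, so I = (1/5)·(exp(2*z)*sin(4*z)/2 - exp(2*z)*cos(4*z)).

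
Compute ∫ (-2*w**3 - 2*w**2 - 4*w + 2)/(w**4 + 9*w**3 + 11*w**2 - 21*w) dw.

-2*log(w)/21 - 3*log(w - 1)/16 + 25*log(w + 3)/24 - 309*log(w + 7)/112 + C

Factor the denominator: w*(w - 1)*(w + 3)*(w + 7).
Partial-fraction decomposition: -309/(112*(w + 7)) + 25/(24*(w + 3)) - 3/(16*(w - 1)) - 2/(21*w).
Integrate each term: A/(w−a) contributes A·log|w−a|.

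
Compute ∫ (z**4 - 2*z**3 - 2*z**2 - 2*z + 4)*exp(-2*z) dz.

Use integration by parts with u = z**4 - 2*z**3 - 2*z**2 - 2*z + 4, dv = exp(-2*z) dz, so v = -exp(-2*z)/2.
Apply parts 4 times (tabular method): alternate signs, differentiate u down to 0, integrate dv up.

(-z**4 + 2*z**2 + 4*z - 2)*exp(-2*z)/2 + C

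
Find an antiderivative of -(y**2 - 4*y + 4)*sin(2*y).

y**2*cos(2*y)/2 - y*sin(2*y)/2 - 2*y*cos(2*y) + sin(2*y) + 7*cos(2*y)/4 + C

Use integration by parts with u = y**2 - 4*y + 4, dv = -sin(2*y) dy, so v = cos(2*y)/2.
Apply parts 2 times (tabular method): alternate signs, differentiate u down to 0, integrate dv up.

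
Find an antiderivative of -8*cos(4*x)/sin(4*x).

-2*log(sin(4*x)) + C

Let u = sin(4*x), so du = (4*cos(4*x)) dx.
Rewriting, the integral becomes -2·∫ 1/u du = -2·log(u).
Substituting back, u = sin(4*x).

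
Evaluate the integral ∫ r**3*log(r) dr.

r**4*log(r)/4 - r**4/16 + C

Use integration by parts with u = log(r), dv = r**3 dr.
Then du = 1/r dr and v = r**4/4.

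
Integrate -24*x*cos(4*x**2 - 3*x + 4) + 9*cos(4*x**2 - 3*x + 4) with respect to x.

-3*sin(4*x**2 - 3*x + 4) + C

Let u = 4*x**2 - 3*x + 4, so du = (8*x - 3) dx.
Rewriting, the integral becomes -3·∫ cos(u) du = -3·sin(u).
Substituting back, u = 4*x**2 - 3*x + 4.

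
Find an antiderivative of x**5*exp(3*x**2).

Let u = x², du = 2x dx; rewrite as (1/2)∫ u^2·exp(3u) du.
Now integrate by parts 2 times.

(9*x**4 - 6*x**2 + 2)*exp(3*x**2)/54 + C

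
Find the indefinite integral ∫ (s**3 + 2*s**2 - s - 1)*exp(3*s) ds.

(9*s**3 + 9*s**2 - 15*s - 4)*exp(3*s)/27 + C

Use integration by parts with u = s**3 + 2*s**2 - s - 1, dv = exp(3*s) ds, so v = exp(3*s)/3.
Apply parts 3 times (tabular method): alternate signs, differentiate u down to 0, integrate dv up.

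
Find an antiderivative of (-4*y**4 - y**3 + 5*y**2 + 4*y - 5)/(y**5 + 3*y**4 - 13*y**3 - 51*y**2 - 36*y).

5*log(y)/36 - 997*log(y - 4)/980 - 7*log(y + 1)/20 - 4889*log(y + 3)/1764 - 269/(42*y + 126) + C

Factor the denominator: y*(y - 4)*(y + 1)*(y + 3)**2.
Partial-fraction decomposition: -4889/(1764*(y + 3)) + 269/(42*(y + 3)**2) - 7/(20*(y + 1)) - 997/(980*(y - 4)) + 5/(36*y).
Integrate each term; A/(y−a) gives A·log|y−a|; A/(y−a)² gives −A/(y−a).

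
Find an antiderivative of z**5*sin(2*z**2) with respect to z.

-z**4*cos(2*z**2)/4 + z**2*sin(2*z**2)/4 + cos(2*z**2)/8 + C

Let u = z², du = 2z dz; rewrite as (1/2)∫ u^2·sin(2u) du.
Now integrate by parts 2 times.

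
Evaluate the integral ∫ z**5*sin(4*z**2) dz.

Let u = z², du = 2z dz; rewrite as (1/2)∫ u^2·sin(4u) du.
Now integrate by parts 2 times.

-z**4*cos(4*z**2)/8 + z**2*sin(4*z**2)/16 + cos(4*z**2)/64 + C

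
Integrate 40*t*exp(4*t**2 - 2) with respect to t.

5*exp(4*t**2 - 2) + C

Let u = 4*t**2 - 2, so du = (8*t) dt.
Rewriting, the integral becomes 5·∫ e^u du = 5·e^u.
Substituting back, u = 4*t**2 - 2.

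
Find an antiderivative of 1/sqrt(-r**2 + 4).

Substitute r = 2·sin(θ), so dr = 2·cos(θ) dθ and the radical becomes sqrt(-r**2 + 4) = 2·cos(θ) by the Pythagorean identity.
Integrate the resulting trig expression in θ, then back-substitute θ = asin(r/2), sin(θ) = r/2, cos(θ) = sqrt(-r**2 + 4)/2 (absorbing any constant into C).

asin(r/2) + C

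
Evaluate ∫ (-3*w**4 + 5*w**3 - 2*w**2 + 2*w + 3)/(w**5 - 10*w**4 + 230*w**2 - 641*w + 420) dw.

-5569*log(w - 7)/864 + 469*log(w - 4)/81 - 117*log(w - 3)/64 - 5*log(w - 1)/216 - 2557*log(w + 5)/5184 + C

Factor the denominator: (w - 7)*(w - 4)*(w - 3)*(w - 1)*(w + 5).
Partial-fraction decomposition: -2557/(5184*(w + 5)) - 5/(216*(w - 1)) - 117/(64*(w - 3)) + 469/(81*(w - 4)) - 5569/(864*(w - 7)).
Integrate each term: A/(w−a) contributes A·log|w−a|.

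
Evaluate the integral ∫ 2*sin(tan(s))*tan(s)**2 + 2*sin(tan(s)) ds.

-2*cos(tan(s)) + C

Let u = tan(s), so du = (tan(s)**2 + 1) ds.
Rewriting, the integral becomes 2·∫ sin(u) du = 2·-cos(u).
Substituting back, u = tan(s).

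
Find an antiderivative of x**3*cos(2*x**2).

Let u = x², du = 2x dx; rewrite as (1/2)∫ u^1·cos(2u) du.
Now integrate by parts 1 time.

x**2*sin(2*x**2)/4 + cos(2*x**2)/8 + C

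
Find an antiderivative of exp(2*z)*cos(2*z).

exp(2*z)*sin(2*z)/4 + exp(2*z)*cos(2*z)/4 + C

Let I denote the integral. Integrate by parts with u = cos(2*z), dv = exp(2*z) dz, so v = exp(2*z)/2: I = exp(2*z)*cos(2*z)/2 + ∫ exp(2*z)*sin(2*z) dz.
Apply parts again with u = sin(2*z), dv = exp(2*z) dz: ∫ exp(2*z)*sin(2*z) dz = exp(2*z)*sin(2*z)/2 − I. Substituting back brings back I: I = exp(2*z)*sin(2*z)/2 + exp(2*z)*cos(2*z)/2 − I.
Solving for I: (1 + 1)·I equals the remaining terms, so I = (1/2)·(exp(2*z)*sin(2*z)/2 + exp(2*z)*cos(2*z)/2).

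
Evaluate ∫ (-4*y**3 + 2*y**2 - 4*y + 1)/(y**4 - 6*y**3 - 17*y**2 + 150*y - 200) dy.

-469*log(y - 5)/30 + 239*log(y - 4)/18 - 31*log(y - 2)/42 - 571*log(y + 5)/630 + C

Factor the denominator: (y - 5)*(y - 4)*(y - 2)*(y + 5).
Partial-fraction decomposition: -571/(630*(y + 5)) - 31/(42*(y - 2)) + 239/(18*(y - 4)) - 469/(30*(y - 5)).
Integrate each term: A/(y−a) contributes A·log|y−a|.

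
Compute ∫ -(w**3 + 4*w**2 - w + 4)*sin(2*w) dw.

w**3*cos(2*w)/2 - 3*w**2*sin(2*w)/4 + 2*w**2*cos(2*w) - 2*w*sin(2*w) - 5*w*cos(2*w)/4 + 5*sin(2*w)/8 + cos(2*w) + C

Use integration by parts with u = w**3 + 4*w**2 - w + 4, dv = -sin(2*w) dw, so v = cos(2*w)/2.
Apply parts 3 times (tabular method): alternate signs, differentiate u down to 0, integrate dv up.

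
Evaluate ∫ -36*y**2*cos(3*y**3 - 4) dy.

-4*sin(3*y**3 - 4) + C

Let u = 3*y**3 - 4, so du = (9*y**2) dy.
Rewriting, the integral becomes -4·∫ cos(u) du = -4·sin(u).
Substituting back, u = 3*y**3 - 4.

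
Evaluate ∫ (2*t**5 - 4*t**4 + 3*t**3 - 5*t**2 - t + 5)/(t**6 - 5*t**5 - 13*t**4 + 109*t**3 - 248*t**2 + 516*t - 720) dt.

Factor the denominator: (t - 4)*(t - 3)**2*(t + 5)*(t**2 + 4).
Partial-fraction decomposition: (3987*t + 15068)/(98020*(t**2 + 4)) + 385/(696*(t + 5)) - 6639/(1352*(t - 3)) - 25/(13*(t - 3)**2) + 379/(60*(t - 4)).
Integrate each term; A/(t−a) gives A·log|t−a|; the (Bt+D)/(t²+p²) term gives a log and an atan.

379*log(t - 4)/60 - 6639*log(t - 3)/1352 + 385*log(t + 5)/696 + 3987*log(t**2 + 4)/196040 + 3767*atan(t/2)/49010 + 25/(13*t - 39) + C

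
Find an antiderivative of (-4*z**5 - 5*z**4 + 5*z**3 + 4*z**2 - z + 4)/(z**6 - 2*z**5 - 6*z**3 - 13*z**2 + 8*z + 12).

Factor the denominator: (z - 3)*(z - 1)*(z + 1)**2*(z**2 + 4).
Partial-fraction decomposition: -(411*z + 1324)/(325*(z**2 + 4)) + 189/(800*(z + 1)) + 3/(40*(z + 1)**2) - 3/(40*(z - 1)) - 1205/(416*(z - 3)).
Integrate each term; A/(z−a) gives A·log|z−a|; the (Bz+D)/(z²+p²) term gives a log and an atan.

-1205*log(z - 3)/416 - 3*log(z - 1)/40 + 189*log(z + 1)/800 - 411*log(z**2 + 4)/650 - 662*atan(z/2)/325 - 3/(40*z + 40) + C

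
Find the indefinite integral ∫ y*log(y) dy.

Use integration by parts with u = log(y), dv = y dy.
Then du = 1/y dy and v = y**2/2.

y**2*log(y)/2 - y**2/4 + C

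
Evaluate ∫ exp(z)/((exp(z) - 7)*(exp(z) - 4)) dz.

log(exp(z) - 7)/3 - log(exp(z) - 4)/3 + C

Let u = e^z, du = e^z dz.
The integral becomes ∫ du/((u-4)(u-7)); decompose into partial fractions.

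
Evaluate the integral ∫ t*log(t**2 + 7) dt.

Let u = t**2 + 7, so du = (2*t) dt.
The integral becomes (1/2)·∫ log(u) du; integrate by parts with u′=log(u), dv′=du.

t**2*log(t**2 + 7)/2 - t**2/2 + 7*log(t**2 + 7)/2 + C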